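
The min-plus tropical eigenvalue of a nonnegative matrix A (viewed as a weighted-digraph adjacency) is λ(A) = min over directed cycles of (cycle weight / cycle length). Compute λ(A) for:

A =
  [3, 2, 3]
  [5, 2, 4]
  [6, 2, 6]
λ(A) = 2

Enumerate directed cycles and compute their means (weight / length). Sample:
  cycle 0 → 0: weight = 3, length = 1, mean = 3/1 ≈ 3.000
  cycle 1 → 1: weight = 2, length = 1, mean = 2/1 ≈ 2.000
  cycle 2 → 2: weight = 6, length = 1, mean = 6/1 ≈ 6.000
  cycle 0 → 1 → 0: weight = 7, length = 2, mean = 7/2 ≈ 3.500
  cycle 0 → 2 → 0: weight = 9, length = 2, mean = 9/2 ≈ 4.500
  cycle 1 → 0 → 1: weight = 7, length = 2, mean = 7/2 ≈ 3.500
Minimum mean = 2.000, attained e.g. along the cycle 1 → 1 with weight 2 and length 1. So λ(A) = 2/1 = 2.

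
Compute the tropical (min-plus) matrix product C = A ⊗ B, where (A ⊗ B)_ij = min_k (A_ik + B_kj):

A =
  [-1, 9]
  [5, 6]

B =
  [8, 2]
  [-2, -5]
A ⊗ B =
  [7, 1]
  [4, 1]

Apply the min-plus product entry-by-entry:
  C[0][0] = min over k of (A[0][0] + B[0][0] = -1 + 8 = 7, A[0][1] + B[1][0] = 9 + -2 = 7) = 7 (attained at k = 0)
  C[0][1] = min over k of (A[0][0] + B[0][1] = -1 + 2 = 1, A[0][1] + B[1][1] = 9 + -5 = 4) = 1 (attained at k = 0)
  C[1][0] = min over k of (A[1][0] + B[0][0] = 5 + 8 = 13, A[1][1] + B[1][0] = 6 + -2 = 4) = 4 (attained at k = 1)
  C[1][1] = min over k of (A[1][0] + B[0][1] = 5 + 2 = 7, A[1][1] + B[1][1] = 6 + -5 = 1) = 1 (attained at k = 1)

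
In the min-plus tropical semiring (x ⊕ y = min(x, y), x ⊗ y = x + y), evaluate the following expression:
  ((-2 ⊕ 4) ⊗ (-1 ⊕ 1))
((-2 ⊕ 4) ⊗ (-1 ⊕ 1)) = -3

Expand innermost to outermost. Recall ⊕ takes the minimum of its arguments and ⊗ takes their sum. Working out the expression ((-2 ⊕ 4) ⊗ (-1 ⊕ 1)) gives -3.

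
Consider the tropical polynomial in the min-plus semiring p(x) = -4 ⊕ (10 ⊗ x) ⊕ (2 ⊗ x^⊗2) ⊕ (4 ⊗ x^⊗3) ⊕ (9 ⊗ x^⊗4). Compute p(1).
p(1) = -4

A tropical monomial a ⊗ x^⊗i evaluates to a + i · x. Evaluating each term at x = 1:
  Term 0 contributes -4 + 0 · 1 = -4
  Term 1 contributes 10 + 1 · 1 = 11
  Term 2 contributes 2 + 2 · 1 = 4
  Term 3 contributes 4 + 3 · 1 = 7
  Term 4 contributes 9 + 4 · 1 = 13
p(1) = ⊕ of these = min[-4, 11, 4, 7, 13] = -4.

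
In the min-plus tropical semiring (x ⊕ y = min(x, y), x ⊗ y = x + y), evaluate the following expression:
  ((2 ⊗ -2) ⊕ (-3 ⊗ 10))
((2 ⊗ -2) ⊕ (-3 ⊗ 10)) = 0

Expand innermost to outermost. Recall ⊕ takes the minimum of its arguments and ⊗ takes their sum. Working out the expression ((2 ⊗ -2) ⊕ (-3 ⊗ 10)) gives 0.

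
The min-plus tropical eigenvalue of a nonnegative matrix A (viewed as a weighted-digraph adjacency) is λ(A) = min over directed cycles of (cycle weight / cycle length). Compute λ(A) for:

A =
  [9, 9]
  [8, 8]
λ(A) = 8

Enumerate directed cycles and compute their means (weight / length). Sample:
  cycle 0 → 0: weight = 9, length = 1, mean = 9/1 ≈ 9.000
  cycle 1 → 1: weight = 8, length = 1, mean = 8/1 ≈ 8.000
  cycle 0 → 1 → 0: weight = 17, length = 2, mean = 17/2 ≈ 8.500
  cycle 1 → 0 → 1: weight = 17, length = 2, mean = 17/2 ≈ 8.500
Minimum mean = 8.000, attained e.g. along the cycle 1 → 1 with weight 8 and length 1. So λ(A) = 8/1 = 8.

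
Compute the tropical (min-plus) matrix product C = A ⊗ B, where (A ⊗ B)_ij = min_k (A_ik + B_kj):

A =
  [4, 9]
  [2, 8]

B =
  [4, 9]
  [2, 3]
A ⊗ B =
  [8, 12]
  [6, 11]

Apply the min-plus product entry-by-entry:
  C[0][0] = min over k of (A[0][0] + B[0][0] = 4 + 4 = 8, A[0][1] + B[1][0] = 9 + 2 = 11) = 8 (attained at k = 0)
  C[0][1] = min over k of (A[0][0] + B[0][1] = 4 + 9 = 13, A[0][1] + B[1][1] = 9 + 3 = 12) = 12 (attained at k = 1)
  C[1][0] = min over k of (A[1][0] + B[0][0] = 2 + 4 = 6, A[1][1] + B[1][0] = 8 + 2 = 10) = 6 (attained at k = 0)
  C[1][1] = min over k of (A[1][0] + B[0][1] = 2 + 9 = 11, A[1][1] + B[1][1] = 8 + 3 = 11) = 11 (attained at k = 0)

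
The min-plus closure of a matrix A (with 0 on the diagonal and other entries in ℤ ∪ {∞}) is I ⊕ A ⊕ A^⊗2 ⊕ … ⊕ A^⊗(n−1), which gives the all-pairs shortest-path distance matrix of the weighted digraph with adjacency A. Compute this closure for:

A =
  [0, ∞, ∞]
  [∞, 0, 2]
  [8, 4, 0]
Closure =
  [0, ∞, ∞]
  [10, 0, 2]
  [8, 4, 0]

This is the Floyd-Warshall all-pairs shortest-path computation. For each intermediate vertex k = 0, 1, …, 2, update dist[i][j] ← min(dist[i][j], dist[i][k] + dist[k][j]). The final matrix gives, for each (i, j), the minimum total weight of any directed path from i to j (possibly empty when i = j).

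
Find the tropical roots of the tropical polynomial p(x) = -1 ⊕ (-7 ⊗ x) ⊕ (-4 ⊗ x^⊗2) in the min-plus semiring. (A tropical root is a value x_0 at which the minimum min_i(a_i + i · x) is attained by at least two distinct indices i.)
Roots: {-3, 6}

Each tropical root is a break point of the lower envelope of the lines y = a_i + i · x (there are 3 lines, with slopes 0, 1, ..., 2). Only the lines that attain the minimum somewhere contribute to roots; other lines are dominated. Here the surviving (envelope) indices are i = 2, i = 1, i = 0.
Intersections between consecutive envelope lines give the roots: for adjacent envelope indices i < j the intersection is x = (a_i − a_j) / (j − i). Reading off the sorted break points: {-3, 6}.
Verification: at each break x_0, at least two indices attain the minimum of min_i(a_i + i · x_0).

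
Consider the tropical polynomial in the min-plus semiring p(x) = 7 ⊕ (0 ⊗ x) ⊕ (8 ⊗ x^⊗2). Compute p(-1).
p(-1) = -1

A tropical monomial a ⊗ x^⊗i evaluates to a + i · x. Evaluating each term at x = -1:
  Term 0 contributes 7 + 0 · -1 = 7
  Term 1 contributes 0 + 1 · -1 = -1
  Term 2 contributes 8 + 2 · -1 = 6
p(-1) = ⊕ of these = min[7, -1, 6] = -1.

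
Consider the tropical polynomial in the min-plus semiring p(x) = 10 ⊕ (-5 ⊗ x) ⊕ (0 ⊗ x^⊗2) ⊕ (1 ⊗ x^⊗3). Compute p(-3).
p(-3) = -8

A tropical monomial a ⊗ x^⊗i evaluates to a + i · x. Evaluating each term at x = -3:
  Term 0 contributes 10 + 0 · -3 = 10
  Term 1 contributes -5 + 1 · -3 = -8
  Term 2 contributes 0 + 2 · -3 = -6
  Term 3 contributes 1 + 3 · -3 = -8
p(-3) = ⊕ of these = min[10, -8, -6, -8] = -8.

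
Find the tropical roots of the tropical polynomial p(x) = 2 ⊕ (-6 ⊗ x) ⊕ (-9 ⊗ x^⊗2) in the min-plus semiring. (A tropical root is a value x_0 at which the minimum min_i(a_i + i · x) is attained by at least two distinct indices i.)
Roots: {3, 8}

Each tropical root is a break point of the lower envelope of the lines y = a_i + i · x (there are 3 lines, with slopes 0, 1, ..., 2). Only the lines that attain the minimum somewhere contribute to roots; other lines are dominated. Here the surviving (envelope) indices are i = 2, i = 1, i = 0.
Intersections between consecutive envelope lines give the roots: for adjacent envelope indices i < j the intersection is x = (a_i − a_j) / (j − i). Reading off the sorted break points: {3, 8}.
Verification: at each break x_0, at least two indices attain the minimum of min_i(a_i + i · x_0).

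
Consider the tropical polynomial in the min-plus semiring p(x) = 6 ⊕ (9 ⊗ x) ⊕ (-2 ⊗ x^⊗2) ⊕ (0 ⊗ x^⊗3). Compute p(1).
p(1) = 0

A tropical monomial a ⊗ x^⊗i evaluates to a + i · x. Evaluating each term at x = 1:
  Term 0 contributes 6 + 0 · 1 = 6
  Term 1 contributes 9 + 1 · 1 = 10
  Term 2 contributes -2 + 2 · 1 = 0
  Term 3 contributes 0 + 3 · 1 = 3
p(1) = ⊕ of these = min[6, 10, 0, 3] = 0.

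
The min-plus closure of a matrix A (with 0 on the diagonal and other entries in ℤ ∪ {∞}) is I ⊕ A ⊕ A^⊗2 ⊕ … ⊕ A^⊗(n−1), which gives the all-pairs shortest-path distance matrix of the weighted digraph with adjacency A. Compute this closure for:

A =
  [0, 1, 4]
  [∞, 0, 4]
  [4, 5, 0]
Closure =
  [0, 1, 4]
  [8, 0, 4]
  [4, 5, 0]

This is the Floyd-Warshall all-pairs shortest-path computation. For each intermediate vertex k = 0, 1, …, 2, update dist[i][j] ← min(dist[i][j], dist[i][k] + dist[k][j]). The final matrix gives, for each (i, j), the minimum total weight of any directed path from i to j (possibly empty when i = j).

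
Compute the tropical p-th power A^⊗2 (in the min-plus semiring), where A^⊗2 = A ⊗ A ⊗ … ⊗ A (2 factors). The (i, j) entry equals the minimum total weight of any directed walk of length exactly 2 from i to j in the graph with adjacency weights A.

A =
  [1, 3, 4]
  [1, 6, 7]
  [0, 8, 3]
A^⊗2 =
  [2, 4, 5]
  [2, 4, 5]
  [1, 3, 4]

Each entry (A^⊗2)_ij equals the minimum over all length-2 walks i = v_0 → v_1 → … → v_2 = j of Σ_t A[v_t][v_{t+1}]. For example, for (i, j) = (0, 2) we minimise over 3 possible intermediate vertex sequences; the minimum is 5, attained along the walk 0 → 0 → 2.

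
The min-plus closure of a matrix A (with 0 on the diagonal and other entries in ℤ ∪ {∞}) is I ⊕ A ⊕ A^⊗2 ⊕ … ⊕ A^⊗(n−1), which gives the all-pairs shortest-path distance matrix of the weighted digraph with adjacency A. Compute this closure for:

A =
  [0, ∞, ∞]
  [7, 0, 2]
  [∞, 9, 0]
Closure =
  [0, ∞, ∞]
  [7, 0, 2]
  [16, 9, 0]

This is the Floyd-Warshall all-pairs shortest-path computation. For each intermediate vertex k = 0, 1, …, 2, update dist[i][j] ← min(dist[i][j], dist[i][k] + dist[k][j]). The final matrix gives, for each (i, j), the minimum total weight of any directed path from i to j (possibly empty when i = j).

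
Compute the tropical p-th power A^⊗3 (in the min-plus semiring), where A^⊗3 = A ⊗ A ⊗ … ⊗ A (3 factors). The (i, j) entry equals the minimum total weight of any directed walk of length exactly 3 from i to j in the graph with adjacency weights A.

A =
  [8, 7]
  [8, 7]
A^⊗3 =
  [22, 21]
  [22, 21]

Each entry (A^⊗3)_ij equals the minimum over all length-3 walks i = v_0 → v_1 → … → v_3 = j of Σ_t A[v_t][v_{t+1}]. For example, for (i, j) = (0, 1) we minimise over 4 possible intermediate vertex sequences; the minimum is 21, attained along the walk 0 → 1 → 1 → 1.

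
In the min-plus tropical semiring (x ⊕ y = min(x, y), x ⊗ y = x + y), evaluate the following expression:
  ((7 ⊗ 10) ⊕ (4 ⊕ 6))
((7 ⊗ 10) ⊕ (4 ⊕ 6)) = 4

Expand innermost to outermost. Recall ⊕ takes the minimum of its arguments and ⊗ takes their sum. Working out the expression ((7 ⊗ 10) ⊕ (4 ⊕ 6)) gives 4.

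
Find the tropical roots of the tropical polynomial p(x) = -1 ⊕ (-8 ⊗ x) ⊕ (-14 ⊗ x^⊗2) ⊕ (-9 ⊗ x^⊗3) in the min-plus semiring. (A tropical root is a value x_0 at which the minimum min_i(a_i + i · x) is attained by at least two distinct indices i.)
Roots: {-5, 6, 7}

Each tropical root is a break point of the lower envelope of the lines y = a_i + i · x (there are 4 lines, with slopes 0, 1, ..., 3). Only the lines that attain the minimum somewhere contribute to roots; other lines are dominated. Here the surviving (envelope) indices are i = 3, i = 2, i = 1, i = 0.
Intersections between consecutive envelope lines give the roots: for adjacent envelope indices i < j the intersection is x = (a_i − a_j) / (j − i). Reading off the sorted break points: {-5, 6, 7}.
Verification: at each break x_0, at least two indices attain the minimum of min_i(a_i + i · x_0).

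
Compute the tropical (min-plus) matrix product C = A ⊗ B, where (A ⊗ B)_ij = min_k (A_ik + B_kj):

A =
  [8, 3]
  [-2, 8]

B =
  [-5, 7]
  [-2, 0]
A ⊗ B =
  [1, 3]
  [-7, 5]

Apply the min-plus product entry-by-entry:
  C[0][0] = min over k of (A[0][0] + B[0][0] = 8 + -5 = 3, A[0][1] + B[1][0] = 3 + -2 = 1) = 1 (attained at k = 1)
  C[0][1] = min over k of (A[0][0] + B[0][1] = 8 + 7 = 15, A[0][1] + B[1][1] = 3 + 0 = 3) = 3 (attained at k = 1)
  C[1][0] = min over k of (A[1][0] + B[0][0] = -2 + -5 = -7, A[1][1] + B[1][0] = 8 + -2 = 6) = -7 (attained at k = 0)
  C[1][1] = min over k of (A[1][0] + B[0][1] = -2 + 7 = 5, A[1][1] + B[1][1] = 8 + 0 = 8) = 5 (attained at k = 0)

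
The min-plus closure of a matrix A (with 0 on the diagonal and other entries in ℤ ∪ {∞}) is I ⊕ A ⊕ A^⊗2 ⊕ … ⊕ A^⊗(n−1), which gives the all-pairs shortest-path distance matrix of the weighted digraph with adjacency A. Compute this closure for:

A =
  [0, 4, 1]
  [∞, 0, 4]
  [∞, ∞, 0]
Closure =
  [0, 4, 1]
  [∞, 0, 4]
  [∞, ∞, 0]

This is the Floyd-Warshall all-pairs shortest-path computation. For each intermediate vertex k = 0, 1, …, 2, update dist[i][j] ← min(dist[i][j], dist[i][k] + dist[k][j]). The final matrix gives, for each (i, j), the minimum total weight of any directed path from i to j (possibly empty when i = j).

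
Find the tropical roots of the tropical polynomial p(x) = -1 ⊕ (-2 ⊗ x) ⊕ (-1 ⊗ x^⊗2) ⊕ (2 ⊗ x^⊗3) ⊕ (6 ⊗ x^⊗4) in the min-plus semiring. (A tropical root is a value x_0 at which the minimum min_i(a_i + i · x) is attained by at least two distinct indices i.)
Roots: {-4, -3, -1, 1}

Each tropical root is a break point of the lower envelope of the lines y = a_i + i · x (there are 5 lines, with slopes 0, 1, ..., 4). Only the lines that attain the minimum somewhere contribute to roots; other lines are dominated. Here the surviving (envelope) indices are i = 4, i = 3, i = 2, i = 1, i = 0.
Intersections between consecutive envelope lines give the roots: for adjacent envelope indices i < j the intersection is x = (a_i − a_j) / (j − i). Reading off the sorted break points: {-4, -3, -1, 1}.
Verification: at each break x_0, at least two indices attain the minimum of min_i(a_i + i · x_0).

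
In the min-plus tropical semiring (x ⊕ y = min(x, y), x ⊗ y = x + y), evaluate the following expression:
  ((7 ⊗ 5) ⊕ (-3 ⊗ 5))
((7 ⊗ 5) ⊕ (-3 ⊗ 5)) = 2

Expand innermost to outermost. Recall ⊕ takes the minimum of its arguments and ⊗ takes their sum. Working out the expression ((7 ⊗ 5) ⊕ (-3 ⊗ 5)) gives 2.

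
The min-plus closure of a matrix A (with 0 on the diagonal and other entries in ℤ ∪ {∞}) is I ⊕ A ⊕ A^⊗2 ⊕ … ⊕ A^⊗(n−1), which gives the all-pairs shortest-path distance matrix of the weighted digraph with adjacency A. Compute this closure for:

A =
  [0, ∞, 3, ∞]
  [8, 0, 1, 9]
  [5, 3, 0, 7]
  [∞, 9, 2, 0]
Closure =
  [0, 6, 3, 10]
  [6, 0, 1, 8]
  [5, 3, 0, 7]
  [7, 5, 2, 0]

This is the Floyd-Warshall all-pairs shortest-path computation. For each intermediate vertex k = 0, 1, …, 3, update dist[i][j] ← min(dist[i][j], dist[i][k] + dist[k][j]). The final matrix gives, for each (i, j), the minimum total weight of any directed path from i to j (possibly empty when i = j).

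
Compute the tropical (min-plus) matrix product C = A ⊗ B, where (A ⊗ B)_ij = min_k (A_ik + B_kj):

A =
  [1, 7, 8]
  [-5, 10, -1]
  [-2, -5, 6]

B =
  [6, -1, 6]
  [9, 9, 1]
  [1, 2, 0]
A ⊗ B =
  [7, 0, 7]
  [0, -6, -1]
  [4, -3, -4]

Apply the min-plus product entry-by-entry:
  C[0][0] = min over k of (A[0][0] + B[0][0] = 1 + 6 = 7, A[0][1] + B[1][0] = 7 + 9 = 16, A[0][2] + B[2][0] = 8 + 1 = 9) = 7 (attained at k = 0)
  C[0][1] = min over k of (A[0][0] + B[0][1] = 1 + -1 = 0, A[0][1] + B[1][1] = 7 + 9 = 16, A[0][2] + B[2][1] = 8 + 2 = 10) = 0 (attained at k = 0)
  C[0][2] = min over k of (A[0][0] + B[0][2] = 1 + 6 = 7, A[0][1] + B[1][2] = 7 + 1 = 8, A[0][2] + B[2][2] = 8 + 0 = 8) = 7 (attained at k = 0)
  C[1][0] = min over k of (A[1][0] + B[0][0] = -5 + 6 = 1, A[1][1] + B[1][0] = 10 + 9 = 19, A[1][2] + B[2][0] = -1 + 1 = 0) = 0 (attained at k = 2)
  C[1][1] = min over k of (A[1][0] + B[0][1] = -5 + -1 = -6, A[1][1] + B[1][1] = 10 + 9 = 19, A[1][2] + B[2][1] = -1 + 2 = 1) = -6 (attained at k = 0)
  C[1][2] = min over k of (A[1][0] + B[0][2] = -5 + 6 = 1, A[1][1] + B[1][2] = 10 + 1 = 11, A[1][2] + B[2][2] = -1 + 0 = -1) = -1 (attained at k = 2)
  C[2][0] = min over k of (A[2][0] + B[0][0] = -2 + 6 = 4, A[2][1] + B[1][0] = -5 + 9 = 4, A[2][2] + B[2][0] = 6 + 1 = 7) = 4 (attained at k = 0)
  C[2][1] = min over k of (A[2][0] + B[0][1] = -2 + -1 = -3, A[2][1] + B[1][1] = -5 + 9 = 4, A[2][2] + B[2][1] = 6 + 2 = 8) = -3 (attained at k = 0)
  C[2][2] = min over k of (A[2][0] + B[0][2] = -2 + 6 = 4, A[2][1] + B[1][2] = -5 + 1 = -4, A[2][2] + B[2][2] = 6 + 0 = 6) = -4 (attained at k = 1)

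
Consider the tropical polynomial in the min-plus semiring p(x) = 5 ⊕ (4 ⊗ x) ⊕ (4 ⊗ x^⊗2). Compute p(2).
p(2) = 5

A tropical monomial a ⊗ x^⊗i evaluates to a + i · x. Evaluating each term at x = 2:
  Term 0 contributes 5 + 0 · 2 = 5
  Term 1 contributes 4 + 1 · 2 = 6
  Term 2 contributes 4 + 2 · 2 = 8
p(2) = ⊕ of these = min[5, 6, 8] = 5.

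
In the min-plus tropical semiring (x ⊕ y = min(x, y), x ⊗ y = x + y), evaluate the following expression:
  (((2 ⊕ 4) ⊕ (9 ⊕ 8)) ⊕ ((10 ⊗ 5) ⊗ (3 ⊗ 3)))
(((2 ⊕ 4) ⊕ (9 ⊕ 8)) ⊕ ((10 ⊗ 5) ⊗ (3 ⊗ 3))) = 2

Expand innermost to outermost. Recall ⊕ takes the minimum of its arguments and ⊗ takes their sum. Working out the expression (((2 ⊕ 4) ⊕ (9 ⊕ 8)) ⊕ ((10 ⊗ 5) ⊗ (3 ⊗ 3))) gives 2.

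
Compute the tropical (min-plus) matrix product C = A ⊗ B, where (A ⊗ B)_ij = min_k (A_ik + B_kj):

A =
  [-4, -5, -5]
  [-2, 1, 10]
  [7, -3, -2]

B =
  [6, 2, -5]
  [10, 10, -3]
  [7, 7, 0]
A ⊗ B =
  [2, -2, -9]
  [4, 0, -7]
  [5, 5, -6]

Apply the min-plus product entry-by-entry:
  C[0][0] = min over k of (A[0][0] + B[0][0] = -4 + 6 = 2, A[0][1] + B[1][0] = -5 + 10 = 5, A[0][2] + B[2][0] = -5 + 7 = 2) = 2 (attained at k = 0)
  C[0][1] = min over k of (A[0][0] + B[0][1] = -4 + 2 = -2, A[0][1] + B[1][1] = -5 + 10 = 5, A[0][2] + B[2][1] = -5 + 7 = 2) = -2 (attained at k = 0)
  C[0][2] = min over k of (A[0][0] + B[0][2] = -4 + -5 = -9, A[0][1] + B[1][2] = -5 + -3 = -8, A[0][2] + B[2][2] = -5 + 0 = -5) = -9 (attained at k = 0)
  C[1][0] = min over k of (A[1][0] + B[0][0] = -2 + 6 = 4, A[1][1] + B[1][0] = 1 + 10 = 11, A[1][2] + B[2][0] = 10 + 7 = 17) = 4 (attained at k = 0)
  C[1][1] = min over k of (A[1][0] + B[0][1] = -2 + 2 = 0, A[1][1] + B[1][1] = 1 + 10 = 11, A[1][2] + B[2][1] = 10 + 7 = 17) = 0 (attained at k = 0)
  C[1][2] = min over k of (A[1][0] + B[0][2] = -2 + -5 = -7, A[1][1] + B[1][2] = 1 + -3 = -2, A[1][2] + B[2][2] = 10 + 0 = 10) = -7 (attained at k = 0)
  C[2][0] = min over k of (A[2][0] + B[0][0] = 7 + 6 = 13, A[2][1] + B[1][0] = -3 + 10 = 7, A[2][2] + B[2][0] = -2 + 7 = 5) = 5 (attained at k = 2)
  C[2][1] = min over k of (A[2][0] + B[0][1] = 7 + 2 = 9, A[2][1] + B[1][1] = -3 + 10 = 7, A[2][2] + B[2][1] = -2 + 7 = 5) = 5 (attained at k = 2)
  C[2][2] = min over k of (A[2][0] + B[0][2] = 7 + -5 = 2, A[2][1] + B[1][2] = -3 + -3 = -6, A[2][2] + B[2][2] = -2 + 0 = -2) = -6 (attained at k = 1)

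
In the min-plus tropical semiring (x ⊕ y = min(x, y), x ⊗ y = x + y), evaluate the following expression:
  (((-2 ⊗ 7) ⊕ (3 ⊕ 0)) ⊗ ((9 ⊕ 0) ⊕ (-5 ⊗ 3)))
(((-2 ⊗ 7) ⊕ (3 ⊕ 0)) ⊗ ((9 ⊕ 0) ⊕ (-5 ⊗ 3))) = -2

Expand innermost to outermost. Recall ⊕ takes the minimum of its arguments and ⊗ takes their sum. Working out the expression (((-2 ⊗ 7) ⊕ (3 ⊕ 0)) ⊗ ((9 ⊕ 0) ⊕ (-5 ⊗ 3))) gives -2.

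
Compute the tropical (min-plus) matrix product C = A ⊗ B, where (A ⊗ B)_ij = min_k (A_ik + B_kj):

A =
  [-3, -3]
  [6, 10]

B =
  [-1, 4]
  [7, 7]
A ⊗ B =
  [-4, 1]
  [5, 10]

Apply the min-plus product entry-by-entry:
  C[0][0] = min over k of (A[0][0] + B[0][0] = -3 + -1 = -4, A[0][1] + B[1][0] = -3 + 7 = 4) = -4 (attained at k = 0)
  C[0][1] = min over k of (A[0][0] + B[0][1] = -3 + 4 = 1, A[0][1] + B[1][1] = -3 + 7 = 4) = 1 (attained at k = 0)
  C[1][0] = min over k of (A[1][0] + B[0][0] = 6 + -1 = 5, A[1][1] + B[1][0] = 10 + 7 = 17) = 5 (attained at k = 0)
  C[1][1] = min over k of (A[1][0] + B[0][1] = 6 + 4 = 10, A[1][1] + B[1][1] = 10 + 7 = 17) = 10 (attained at k = 0)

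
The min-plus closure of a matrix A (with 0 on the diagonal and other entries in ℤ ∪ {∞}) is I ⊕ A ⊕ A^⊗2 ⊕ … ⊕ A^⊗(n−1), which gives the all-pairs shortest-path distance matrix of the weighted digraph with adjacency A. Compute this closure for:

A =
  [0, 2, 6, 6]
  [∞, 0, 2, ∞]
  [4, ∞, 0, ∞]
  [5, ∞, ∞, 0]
Closure =
  [0, 2, 4, 6]
  [6, 0, 2, 12]
  [4, 6, 0, 10]
  [5, 7, 9, 0]

This is the Floyd-Warshall all-pairs shortest-path computation. For each intermediate vertex k = 0, 1, …, 3, update dist[i][j] ← min(dist[i][j], dist[i][k] + dist[k][j]). The final matrix gives, for each (i, j), the minimum total weight of any directed path from i to j (possibly empty when i = j).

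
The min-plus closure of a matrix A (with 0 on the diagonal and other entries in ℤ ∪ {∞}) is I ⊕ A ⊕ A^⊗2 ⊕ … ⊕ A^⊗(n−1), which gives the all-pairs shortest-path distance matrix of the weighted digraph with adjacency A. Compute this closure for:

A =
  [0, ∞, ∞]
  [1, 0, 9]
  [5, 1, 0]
Closure =
  [0, ∞, ∞]
  [1, 0, 9]
  [2, 1, 0]

This is the Floyd-Warshall all-pairs shortest-path computation. For each intermediate vertex k = 0, 1, …, 2, update dist[i][j] ← min(dist[i][j], dist[i][k] + dist[k][j]). The final matrix gives, for each (i, j), the minimum total weight of any directed path from i to j (possibly empty when i = j).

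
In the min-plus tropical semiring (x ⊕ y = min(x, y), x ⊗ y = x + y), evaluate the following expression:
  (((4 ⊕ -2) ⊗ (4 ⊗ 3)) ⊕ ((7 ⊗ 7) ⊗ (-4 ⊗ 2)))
(((4 ⊕ -2) ⊗ (4 ⊗ 3)) ⊕ ((7 ⊗ 7) ⊗ (-4 ⊗ 2))) = 5

Expand innermost to outermost. Recall ⊕ takes the minimum of its arguments and ⊗ takes their sum. Working out the expression (((4 ⊕ -2) ⊗ (4 ⊗ 3)) ⊕ ((7 ⊗ 7) ⊗ (-4 ⊗ 2))) gives 5.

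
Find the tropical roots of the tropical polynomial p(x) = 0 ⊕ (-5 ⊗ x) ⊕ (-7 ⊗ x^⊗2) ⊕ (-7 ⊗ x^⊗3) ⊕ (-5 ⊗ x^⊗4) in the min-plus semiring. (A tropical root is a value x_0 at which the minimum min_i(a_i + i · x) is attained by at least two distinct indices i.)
Roots: {-2, 0, 2, 5}

Each tropical root is a break point of the lower envelope of the lines y = a_i + i · x (there are 5 lines, with slopes 0, 1, ..., 4). Only the lines that attain the minimum somewhere contribute to roots; other lines are dominated. Here the surviving (envelope) indices are i = 4, i = 3, i = 2, i = 1, i = 0.
Intersections between consecutive envelope lines give the roots: for adjacent envelope indices i < j the intersection is x = (a_i − a_j) / (j − i). Reading off the sorted break points: {-2, 0, 2, 5}.
Verification: at each break x_0, at least two indices attain the minimum of min_i(a_i + i · x_0).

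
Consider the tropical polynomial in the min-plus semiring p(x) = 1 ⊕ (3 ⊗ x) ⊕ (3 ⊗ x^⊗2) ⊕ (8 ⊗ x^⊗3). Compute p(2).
p(2) = 1

A tropical monomial a ⊗ x^⊗i evaluates to a + i · x. Evaluating each term at x = 2:
  Term 0 contributes 1 + 0 · 2 = 1
  Term 1 contributes 3 + 1 · 2 = 5
  Term 2 contributes 3 + 2 · 2 = 7
  Term 3 contributes 8 + 3 · 2 = 14
p(2) = ⊕ of these = min[1, 5, 7, 14] = 1.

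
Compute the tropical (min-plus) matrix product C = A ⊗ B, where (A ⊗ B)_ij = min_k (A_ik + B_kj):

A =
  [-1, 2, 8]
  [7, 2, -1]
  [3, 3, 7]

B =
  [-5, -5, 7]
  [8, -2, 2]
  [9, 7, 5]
A ⊗ B =
  [-6, -6, 4]
  [2, 0, 4]
  [-2, -2, 5]

Apply the min-plus product entry-by-entry:
  C[0][0] = min over k of (A[0][0] + B[0][0] = -1 + -5 = -6, A[0][1] + B[1][0] = 2 + 8 = 10, A[0][2] + B[2][0] = 8 + 9 = 17) = -6 (attained at k = 0)
  C[0][1] = min over k of (A[0][0] + B[0][1] = -1 + -5 = -6, A[0][1] + B[1][1] = 2 + -2 = 0, A[0][2] + B[2][1] = 8 + 7 = 15) = -6 (attained at k = 0)
  C[0][2] = min over k of (A[0][0] + B[0][2] = -1 + 7 = 6, A[0][1] + B[1][2] = 2 + 2 = 4, A[0][2] + B[2][2] = 8 + 5 = 13) = 4 (attained at k = 1)
  C[1][0] = min over k of (A[1][0] + B[0][0] = 7 + -5 = 2, A[1][1] + B[1][0] = 2 + 8 = 10, A[1][2] + B[2][0] = -1 + 9 = 8) = 2 (attained at k = 0)
  C[1][1] = min over k of (A[1][0] + B[0][1] = 7 + -5 = 2, A[1][1] + B[1][1] = 2 + -2 = 0, A[1][2] + B[2][1] = -1 + 7 = 6) = 0 (attained at k = 1)
  C[1][2] = min over k of (A[1][0] + B[0][2] = 7 + 7 = 14, A[1][1] + B[1][2] = 2 + 2 = 4, A[1][2] + B[2][2] = -1 + 5 = 4) = 4 (attained at k = 1)
  C[2][0] = min over k of (A[2][0] + B[0][0] = 3 + -5 = -2, A[2][1] + B[1][0] = 3 + 8 = 11, A[2][2] + B[2][0] = 7 + 9 = 16) = -2 (attained at k = 0)
  C[2][1] = min over k of (A[2][0] + B[0][1] = 3 + -5 = -2, A[2][1] + B[1][1] = 3 + -2 = 1, A[2][2] + B[2][1] = 7 + 7 = 14) = -2 (attained at k = 0)
  C[2][2] = min over k of (A[2][0] + B[0][2] = 3 + 7 = 10, A[2][1] + B[1][2] = 3 + 2 = 5, A[2][2] + B[2][2] = 7 + 5 = 12) = 5 (attained at k = 1)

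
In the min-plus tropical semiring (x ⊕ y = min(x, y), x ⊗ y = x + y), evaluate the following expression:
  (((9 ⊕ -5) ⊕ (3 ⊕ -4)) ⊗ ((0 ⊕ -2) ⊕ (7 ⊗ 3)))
(((9 ⊕ -5) ⊕ (3 ⊕ -4)) ⊗ ((0 ⊕ -2) ⊕ (7 ⊗ 3))) = -7

Expand innermost to outermost. Recall ⊕ takes the minimum of its arguments and ⊗ takes their sum. Working out the expression (((9 ⊕ -5) ⊕ (3 ⊕ -4)) ⊗ ((0 ⊕ -2) ⊕ (7 ⊗ 3))) gives -7.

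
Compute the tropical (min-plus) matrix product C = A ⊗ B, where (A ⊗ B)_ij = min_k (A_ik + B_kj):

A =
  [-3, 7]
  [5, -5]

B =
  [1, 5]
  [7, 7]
A ⊗ B =
  [-2, 2]
  [2, 2]

Apply the min-plus product entry-by-entry:
  C[0][0] = min over k of (A[0][0] + B[0][0] = -3 + 1 = -2, A[0][1] + B[1][0] = 7 + 7 = 14) = -2 (attained at k = 0)
  C[0][1] = min over k of (A[0][0] + B[0][1] = -3 + 5 = 2, A[0][1] + B[1][1] = 7 + 7 = 14) = 2 (attained at k = 0)
  C[1][0] = min over k of (A[1][0] + B[0][0] = 5 + 1 = 6, A[1][1] + B[1][0] = -5 + 7 = 2) = 2 (attained at k = 1)
  C[1][1] = min over k of (A[1][0] + B[0][1] = 5 + 5 = 10, A[1][1] + B[1][1] = -5 + 7 = 2) = 2 (attained at k = 1)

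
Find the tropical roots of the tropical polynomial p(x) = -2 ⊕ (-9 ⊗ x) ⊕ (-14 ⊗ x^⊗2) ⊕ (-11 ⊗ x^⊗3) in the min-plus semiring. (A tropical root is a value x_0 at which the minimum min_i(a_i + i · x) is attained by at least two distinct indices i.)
Roots: {-3, 5, 7}

Each tropical root is a break point of the lower envelope of the lines y = a_i + i · x (there are 4 lines, with slopes 0, 1, ..., 3). Only the lines that attain the minimum somewhere contribute to roots; other lines are dominated. Here the surviving (envelope) indices are i = 3, i = 2, i = 1, i = 0.
Intersections between consecutive envelope lines give the roots: for adjacent envelope indices i < j the intersection is x = (a_i − a_j) / (j − i). Reading off the sorted break points: {-3, 5, 7}.
Verification: at each break x_0, at least two indices attain the minimum of min_i(a_i + i · x_0).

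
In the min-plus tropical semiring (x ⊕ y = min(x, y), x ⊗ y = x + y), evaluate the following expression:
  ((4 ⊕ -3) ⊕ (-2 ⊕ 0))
((4 ⊕ -3) ⊕ (-2 ⊕ 0)) = -3

Expand innermost to outermost. Recall ⊕ takes the minimum of its arguments and ⊗ takes their sum. Working out the expression ((4 ⊕ -3) ⊕ (-2 ⊕ 0)) gives -3.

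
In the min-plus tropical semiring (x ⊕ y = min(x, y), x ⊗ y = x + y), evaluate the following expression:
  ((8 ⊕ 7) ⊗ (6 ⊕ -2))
((8 ⊕ 7) ⊗ (6 ⊕ -2)) = 5

Expand innermost to outermost. Recall ⊕ takes the minimum of its arguments and ⊗ takes their sum. Working out the expression ((8 ⊕ 7) ⊗ (6 ⊕ -2)) gives 5.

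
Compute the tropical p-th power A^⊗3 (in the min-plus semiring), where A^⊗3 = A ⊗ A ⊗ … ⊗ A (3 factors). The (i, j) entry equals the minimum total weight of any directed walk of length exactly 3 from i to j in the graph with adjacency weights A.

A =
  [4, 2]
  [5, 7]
A^⊗3 =
  [11, 9]
  [12, 11]

Each entry (A^⊗3)_ij equals the minimum over all length-3 walks i = v_0 → v_1 → … → v_3 = j of Σ_t A[v_t][v_{t+1}]. For example, for (i, j) = (0, 1) we minimise over 4 possible intermediate vertex sequences; the minimum is 9, attained along the walk 0 → 1 → 0 → 1.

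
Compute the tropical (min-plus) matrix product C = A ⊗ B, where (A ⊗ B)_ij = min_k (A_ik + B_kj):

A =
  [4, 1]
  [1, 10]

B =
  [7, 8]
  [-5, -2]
A ⊗ B =
  [-4, -1]
  [5, 8]

Apply the min-plus product entry-by-entry:
  C[0][0] = min over k of (A[0][0] + B[0][0] = 4 + 7 = 11, A[0][1] + B[1][0] = 1 + -5 = -4) = -4 (attained at k = 1)
  C[0][1] = min over k of (A[0][0] + B[0][1] = 4 + 8 = 12, A[0][1] + B[1][1] = 1 + -2 = -1) = -1 (attained at k = 1)
  C[1][0] = min over k of (A[1][0] + B[0][0] = 1 + 7 = 8, A[1][1] + B[1][0] = 10 + -5 = 5) = 5 (attained at k = 1)
  C[1][1] = min over k of (A[1][0] + B[0][1] = 1 + 8 = 9, A[1][1] + B[1][1] = 10 + -2 = 8) = 8 (attained at k = 1)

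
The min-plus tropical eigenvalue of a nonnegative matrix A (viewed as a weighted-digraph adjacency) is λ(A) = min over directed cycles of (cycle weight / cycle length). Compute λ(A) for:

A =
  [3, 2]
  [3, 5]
λ(A) = 5/2

Enumerate directed cycles and compute their means (weight / length). Sample:
  cycle 0 → 0: weight = 3, length = 1, mean = 3/1 ≈ 3.000
  cycle 1 → 1: weight = 5, length = 1, mean = 5/1 ≈ 5.000
  cycle 0 → 1 → 0: weight = 5, length = 2, mean = 5/2 ≈ 2.500
  cycle 1 → 0 → 1: weight = 5, length = 2, mean = 5/2 ≈ 2.500
Minimum mean = 2.500, attained e.g. along the cycle 0 → 1 → 0 with weight 5 and length 2. So λ(A) = 5/2 = 5/2.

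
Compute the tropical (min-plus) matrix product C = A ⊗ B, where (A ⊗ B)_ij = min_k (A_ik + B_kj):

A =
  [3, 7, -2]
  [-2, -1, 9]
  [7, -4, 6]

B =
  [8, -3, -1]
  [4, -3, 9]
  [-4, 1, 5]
A ⊗ B =
  [-6, -1, 2]
  [3, -5, -3]
  [0, -7, 5]

Apply the min-plus product entry-by-entry:
  C[0][0] = min over k of (A[0][0] + B[0][0] = 3 + 8 = 11, A[0][1] + B[1][0] = 7 + 4 = 11, A[0][2] + B[2][0] = -2 + -4 = -6) = -6 (attained at k = 2)
  C[0][1] = min over k of (A[0][0] + B[0][1] = 3 + -3 = 0, A[0][1] + B[1][1] = 7 + -3 = 4, A[0][2] + B[2][1] = -2 + 1 = -1) = -1 (attained at k = 2)
  C[0][2] = min over k of (A[0][0] + B[0][2] = 3 + -1 = 2, A[0][1] + B[1][2] = 7 + 9 = 16, A[0][2] + B[2][2] = -2 + 5 = 3) = 2 (attained at k = 0)
  C[1][0] = min over k of (A[1][0] + B[0][0] = -2 + 8 = 6, A[1][1] + B[1][0] = -1 + 4 = 3, A[1][2] + B[2][0] = 9 + -4 = 5) = 3 (attained at k = 1)
  C[1][1] = min over k of (A[1][0] + B[0][1] = -2 + -3 = -5, A[1][1] + B[1][1] = -1 + -3 = -4, A[1][2] + B[2][1] = 9 + 1 = 10) = -5 (attained at k = 0)
  C[1][2] = min over k of (A[1][0] + B[0][2] = -2 + -1 = -3, A[1][1] + B[1][2] = -1 + 9 = 8, A[1][2] + B[2][2] = 9 + 5 = 14) = -3 (attained at k = 0)
  C[2][0] = min over k of (A[2][0] + B[0][0] = 7 + 8 = 15, A[2][1] + B[1][0] = -4 + 4 = 0, A[2][2] + B[2][0] = 6 + -4 = 2) = 0 (attained at k = 1)
  C[2][1] = min over k of (A[2][0] + B[0][1] = 7 + -3 = 4, A[2][1] + B[1][1] = -4 + -3 = -7, A[2][2] + B[2][1] = 6 + 1 = 7) = -7 (attained at k = 1)
  C[2][2] = min over k of (A[2][0] + B[0][2] = 7 + -1 = 6, A[2][1] + B[1][2] = -4 + 9 = 5, A[2][2] + B[2][2] = 6 + 5 = 11) = 5 (attained at k = 1)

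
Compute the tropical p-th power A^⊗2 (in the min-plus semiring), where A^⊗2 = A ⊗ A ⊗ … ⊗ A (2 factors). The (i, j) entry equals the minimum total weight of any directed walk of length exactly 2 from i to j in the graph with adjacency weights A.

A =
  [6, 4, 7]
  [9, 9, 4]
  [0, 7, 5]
A^⊗2 =
  [7, 10, 8]
  [4, 11, 9]
  [5, 4, 7]

Each entry (A^⊗2)_ij equals the minimum over all length-2 walks i = v_0 → v_1 → … → v_2 = j of Σ_t A[v_t][v_{t+1}]. For example, for (i, j) = (0, 2) we minimise over 3 possible intermediate vertex sequences; the minimum is 8, attained along the walk 0 → 1 → 2.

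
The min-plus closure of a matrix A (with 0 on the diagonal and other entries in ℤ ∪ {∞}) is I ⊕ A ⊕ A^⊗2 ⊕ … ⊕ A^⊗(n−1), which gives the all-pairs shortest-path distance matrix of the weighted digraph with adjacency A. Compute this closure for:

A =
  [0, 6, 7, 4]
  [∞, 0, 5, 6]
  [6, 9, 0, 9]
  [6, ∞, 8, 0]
Closure =
  [0, 6, 7, 4]
  [11, 0, 5, 6]
  [6, 9, 0, 9]
  [6, 12, 8, 0]

This is the Floyd-Warshall all-pairs shortest-path computation. For each intermediate vertex k = 0, 1, …, 3, update dist[i][j] ← min(dist[i][j], dist[i][k] + dist[k][j]). The final matrix gives, for each (i, j), the minimum total weight of any directed path from i to j (possibly empty when i = j).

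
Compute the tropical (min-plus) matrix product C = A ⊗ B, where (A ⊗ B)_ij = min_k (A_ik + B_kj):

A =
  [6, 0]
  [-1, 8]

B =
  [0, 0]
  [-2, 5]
A ⊗ B =
  [-2, 5]
  [-1, -1]

Apply the min-plus product entry-by-entry:
  C[0][0] = min over k of (A[0][0] + B[0][0] = 6 + 0 = 6, A[0][1] + B[1][0] = 0 + -2 = -2) = -2 (attained at k = 1)
  C[0][1] = min over k of (A[0][0] + B[0][1] = 6 + 0 = 6, A[0][1] + B[1][1] = 0 + 5 = 5) = 5 (attained at k = 1)
  C[1][0] = min over k of (A[1][0] + B[0][0] = -1 + 0 = -1, A[1][1] + B[1][0] = 8 + -2 = 6) = -1 (attained at k = 0)
  C[1][1] = min over k of (A[1][0] + B[0][1] = -1 + 0 = -1, A[1][1] + B[1][1] = 8 + 5 = 13) = -1 (attained at k = 0)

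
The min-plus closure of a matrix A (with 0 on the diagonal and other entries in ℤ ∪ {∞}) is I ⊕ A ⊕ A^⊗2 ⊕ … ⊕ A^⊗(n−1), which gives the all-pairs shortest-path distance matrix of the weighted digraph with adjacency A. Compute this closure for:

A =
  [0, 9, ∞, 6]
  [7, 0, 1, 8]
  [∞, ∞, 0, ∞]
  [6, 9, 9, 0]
Closure =
  [0, 9, 10, 6]
  [7, 0, 1, 8]
  [∞, ∞, 0, ∞]
  [6, 9, 9, 0]

This is the Floyd-Warshall all-pairs shortest-path computation. For each intermediate vertex k = 0, 1, …, 3, update dist[i][j] ← min(dist[i][j], dist[i][k] + dist[k][j]). The final matrix gives, for each (i, j), the minimum total weight of any directed path from i to j (possibly empty when i = j).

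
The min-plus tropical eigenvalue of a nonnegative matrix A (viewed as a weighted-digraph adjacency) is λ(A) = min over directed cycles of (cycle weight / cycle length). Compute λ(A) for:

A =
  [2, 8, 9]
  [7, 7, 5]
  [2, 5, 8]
λ(A) = 2

Enumerate directed cycles and compute their means (weight / length). Sample:
  cycle 0 → 0: weight = 2, length = 1, mean = 2/1 ≈ 2.000
  cycle 1 → 1: weight = 7, length = 1, mean = 7/1 ≈ 7.000
  cycle 2 → 2: weight = 8, length = 1, mean = 8/1 ≈ 8.000
  cycle 0 → 1 → 0: weight = 15, length = 2, mean = 15/2 ≈ 7.500
  cycle 0 → 2 → 0: weight = 11, length = 2, mean = 11/2 ≈ 5.500
  cycle 1 → 0 → 1: weight = 15, length = 2, mean = 15/2 ≈ 7.500
Minimum mean = 2.000, attained e.g. along the cycle 0 → 0 with weight 2 and length 1. So λ(A) = 2/1 = 2.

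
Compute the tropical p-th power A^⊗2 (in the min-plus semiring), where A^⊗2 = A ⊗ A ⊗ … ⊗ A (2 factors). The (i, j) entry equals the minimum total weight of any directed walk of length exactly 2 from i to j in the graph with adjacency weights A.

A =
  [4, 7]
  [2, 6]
A^⊗2 =
  [8, 11]
  [6, 9]

Each entry (A^⊗2)_ij equals the minimum over all length-2 walks i = v_0 → v_1 → … → v_2 = j of Σ_t A[v_t][v_{t+1}]. For example, for (i, j) = (0, 1) we minimise over 2 possible intermediate vertex sequences; the minimum is 11, attained along the walk 0 → 0 → 1.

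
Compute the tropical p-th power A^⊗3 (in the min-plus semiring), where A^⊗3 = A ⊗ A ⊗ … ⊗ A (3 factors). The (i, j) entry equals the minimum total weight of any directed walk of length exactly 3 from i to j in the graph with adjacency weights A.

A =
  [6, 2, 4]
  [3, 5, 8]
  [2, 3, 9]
A^⊗3 =
  [10, 7, 9]
  [8, 10, 12]
  [7, 8, 10]

Each entry (A^⊗3)_ij equals the minimum over all length-3 walks i = v_0 → v_1 → … → v_3 = j of Σ_t A[v_t][v_{t+1}]. For example, for (i, j) = (0, 2) we minimise over 9 possible intermediate vertex sequences; the minimum is 9, attained along the walk 0 → 1 → 0 → 2.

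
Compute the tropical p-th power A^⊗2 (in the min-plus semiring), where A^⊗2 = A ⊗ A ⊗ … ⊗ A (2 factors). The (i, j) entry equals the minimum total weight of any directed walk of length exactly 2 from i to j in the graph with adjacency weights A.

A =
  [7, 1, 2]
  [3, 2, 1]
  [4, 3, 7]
A^⊗2 =
  [4, 3, 2]
  [5, 4, 3]
  [6, 5, 4]

Each entry (A^⊗2)_ij equals the minimum over all length-2 walks i = v_0 → v_1 → … → v_2 = j of Σ_t A[v_t][v_{t+1}]. For example, for (i, j) = (0, 2) we minimise over 3 possible intermediate vertex sequences; the minimum is 2, attained along the walk 0 → 1 → 2.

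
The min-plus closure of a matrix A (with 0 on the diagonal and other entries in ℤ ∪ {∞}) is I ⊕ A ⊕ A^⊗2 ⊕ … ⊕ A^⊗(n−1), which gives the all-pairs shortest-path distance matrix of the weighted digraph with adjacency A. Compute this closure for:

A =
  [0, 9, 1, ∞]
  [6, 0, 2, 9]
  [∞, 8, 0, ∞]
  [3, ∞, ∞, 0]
Closure =
  [0, 9, 1, 18]
  [6, 0, 2, 9]
  [14, 8, 0, 17]
  [3, 12, 4, 0]

This is the Floyd-Warshall all-pairs shortest-path computation. For each intermediate vertex k = 0, 1, …, 3, update dist[i][j] ← min(dist[i][j], dist[i][k] + dist[k][j]). The final matrix gives, for each (i, j), the minimum total weight of any directed path from i to j (possibly empty when i = j).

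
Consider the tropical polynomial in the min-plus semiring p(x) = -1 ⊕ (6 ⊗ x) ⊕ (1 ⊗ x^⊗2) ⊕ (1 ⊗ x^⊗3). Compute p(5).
p(5) = -1

A tropical monomial a ⊗ x^⊗i evaluates to a + i · x. Evaluating each term at x = 5:
  Term 0 contributes -1 + 0 · 5 = -1
  Term 1 contributes 6 + 1 · 5 = 11
  Term 2 contributes 1 + 2 · 5 = 11
  Term 3 contributes 1 + 3 · 5 = 16
p(5) = ⊕ of these = min[-1, 11, 11, 16] = -1.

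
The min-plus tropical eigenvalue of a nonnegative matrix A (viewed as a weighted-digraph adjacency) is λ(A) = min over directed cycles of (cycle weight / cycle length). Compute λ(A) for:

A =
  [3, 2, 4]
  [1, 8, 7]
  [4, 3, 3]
λ(A) = 3/2

Enumerate directed cycles and compute their means (weight / length). Sample:
  cycle 0 → 0: weight = 3, length = 1, mean = 3/1 ≈ 3.000
  cycle 1 → 1: weight = 8, length = 1, mean = 8/1 ≈ 8.000
  cycle 2 → 2: weight = 3, length = 1, mean = 3/1 ≈ 3.000
  cycle 0 → 1 → 0: weight = 3, length = 2, mean = 3/2 ≈ 1.500
  cycle 0 → 2 → 0: weight = 8, length = 2, mean = 8/2 ≈ 4.000
  cycle 1 → 0 → 1: weight = 3, length = 2, mean = 3/2 ≈ 1.500
Minimum mean = 1.500, attained e.g. along the cycle 0 → 1 → 0 with weight 3 and length 2. So λ(A) = 3/2 = 3/2.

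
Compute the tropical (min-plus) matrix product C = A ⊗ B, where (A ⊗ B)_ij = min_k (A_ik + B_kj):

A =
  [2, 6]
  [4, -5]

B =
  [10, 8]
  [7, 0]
A ⊗ B =
  [12, 6]
  [2, -5]

Apply the min-plus product entry-by-entry:
  C[0][0] = min over k of (A[0][0] + B[0][0] = 2 + 10 = 12, A[0][1] + B[1][0] = 6 + 7 = 13) = 12 (attained at k = 0)
  C[0][1] = min over k of (A[0][0] + B[0][1] = 2 + 8 = 10, A[0][1] + B[1][1] = 6 + 0 = 6) = 6 (attained at k = 1)
  C[1][0] = min over k of (A[1][0] + B[0][0] = 4 + 10 = 14, A[1][1] + B[1][0] = -5 + 7 = 2) = 2 (attained at k = 1)
  C[1][1] = min over k of (A[1][0] + B[0][1] = 4 + 8 = 12, A[1][1] + B[1][1] = -5 + 0 = -5) = -5 (attained at k = 1)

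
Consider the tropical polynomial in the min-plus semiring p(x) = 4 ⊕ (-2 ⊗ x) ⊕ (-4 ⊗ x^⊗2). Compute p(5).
p(5) = 3

A tropical monomial a ⊗ x^⊗i evaluates to a + i · x. Evaluating each term at x = 5:
  Term 0 contributes 4 + 0 · 5 = 4
  Term 1 contributes -2 + 1 · 5 = 3
  Term 2 contributes -4 + 2 · 5 = 6
p(5) = ⊕ of these = min[4, 3, 6] = 3.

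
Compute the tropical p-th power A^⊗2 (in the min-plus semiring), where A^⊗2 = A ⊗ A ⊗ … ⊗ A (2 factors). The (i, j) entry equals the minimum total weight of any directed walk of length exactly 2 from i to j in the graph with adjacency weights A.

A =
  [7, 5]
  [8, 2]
A^⊗2 =
  [13, 7]
  [10, 4]

Each entry (A^⊗2)_ij equals the minimum over all length-2 walks i = v_0 → v_1 → … → v_2 = j of Σ_t A[v_t][v_{t+1}]. For example, for (i, j) = (0, 1) we minimise over 2 possible intermediate vertex sequences; the minimum is 7, attained along the walk 0 → 1 → 1.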